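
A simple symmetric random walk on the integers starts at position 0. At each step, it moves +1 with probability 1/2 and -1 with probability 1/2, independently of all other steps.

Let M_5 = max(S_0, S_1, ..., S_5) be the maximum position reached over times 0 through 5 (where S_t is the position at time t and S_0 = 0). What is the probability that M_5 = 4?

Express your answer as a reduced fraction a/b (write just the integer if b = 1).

Let M_5 = max(S_0,...,S_5). Use the reflection principle: for j ≥ 1, #{paths with M_5 ≥ j} = #{S_5 ≥ j} + #{S_5 ≥ j+1}.
By reflection, #{M_5 ≥ 4} = #{S_5 ≥ 4} + #{S_5 ≥ 5} = 1 + 1 = 2.
#{M_5 ≥ 5} = #{S_5 ≥ 5} + #{S_5 ≥ 6} = 1 + 0 = 1.
#{M_5 = 4} = 2 - 1 = 1.
P(M_5 = 4) = 1/32 = 1/32

Answer: 1/32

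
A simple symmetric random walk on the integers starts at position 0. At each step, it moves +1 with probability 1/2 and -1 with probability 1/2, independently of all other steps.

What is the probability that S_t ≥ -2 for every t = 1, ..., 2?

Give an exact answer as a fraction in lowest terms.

Let f(t,s) = #length-t paths at position s with S_1..S_t all ≥ -2.
f(t,s) = f(t-1,s-1) + f(t-1,s+1) for s ≥ -2; f(t,s) = 0 for s < -2.
t=0: f(0,0)=1
t=1: f(1,-1)=1 f(1,1)=1
t=2: f(2,-2)=1 f(2,0)=2 f(2,2)=1
Σ_s f(2,s) = 4
P = 4/4 = 1

Answer: 1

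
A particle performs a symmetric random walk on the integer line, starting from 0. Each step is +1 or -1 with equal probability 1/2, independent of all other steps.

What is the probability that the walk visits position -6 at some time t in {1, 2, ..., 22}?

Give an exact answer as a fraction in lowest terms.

Answer: 440485/2097152

Derivation:
Count via complement. Let g(t,s) = #length-t paths at position s with S_1..S_t all ≠ -6.
g(t,s) = g(t-1,s-1) + g(t-1,s+1) for s ≠ -6; g(t,-6) = 0.
t=0: g(0,0)=1
t=1: g(1,-1)=1 g(1,1)=1
t=2: g(2,-2)=1 g(2,0)=2 g(2,2)=1
t=3: g(3,-3)=1 g(3,-1)=3 g(3,1)=3 g(3,3)=1
t=4: g(4,-4)=1 g(4,-2)=4 g(4,0)=6 g(4,2)=4 g(4,4)=1
t=5: g(5,-5)=1 g(5,-3)=5 g(5,-1)=10 g(5,1)=10 g(5,3)=5 g(5,5)=1
t=6: g(6,-4)=6 g(6,-2)=15 g(6,0)=20 g(6,2)=15 g(6,4)=6 g(6,6)=1
t=7: g(7,-5)=6 g(7,-3)=21 g(7,-1)=35 g(7,1)=35 g(7,3)=21 g(7,5)=7 g(7,7)=1
t=8: g(8,-4)=27 g(8,-2)=56 g(8,0)=70 g(8,2)=56 g(8,4)=28 g(8,6)=8 g(8,8)=1
t=9: g(9,-5)=27 g(9,-3)=83 g(9,-1)=126 g(9,1)=126 g(9,3)=84 g(9,5)=36 g(9,7)=9 g(9,9)=1
t=10: g(10,-4)=110 g(10,-2)=209 g(10,0)=252 g(10,2)=210 g(10,4)=120 g(10,6)=45 g(10,8)=10 g(10,10)=1
t=11: g(11,-5)=110 g(11,-3)=319 g(11,-1)=461 g(11,1)=462 g(11,3)=330 g(11,5)=165 g(11,7)=55 g(11,9)=11 g(11,11)=1
t=12: g(12,-4)=429 g(12,-2)=780 g(12,0)=923 g(12,2)=792 g(12,4)=495 g(12,6)=220 g(12,8)=66 g(12,10)=12 g(12,12)=1
t=13: g(13,-5)=429 g(13,-3)=1209 g(13,-1)=1703 g(13,1)=1715 g(13,3)=1287 g(13,5)=715 g(13,7)=286 g(13,9)=78 g(13,11)=13 g(13,13)=1
t=14: g(14,-4)=1638 g(14,-2)=2912 g(14,0)=3418 g(14,2)=3002 g(14,4)=2002 g(14,6)=1001 g(14,8)=364 g(14,10)=91 g(14,12)=14 g(14,14)=1
t=15: g(15,-5)=1638 g(15,-3)=4550 g(15,-1)=6330 g(15,1)=6420 g(15,3)=5004 g(15,5)=3003 g(15,7)=1365 g(15,9)=455 g(15,11)=105 g(15,13)=15 g(15,15)=1
t=16: g(16,-4)=6188 g(16,-2)=10880 g(16,0)=12750 g(16,2)=11424 g(16,4)=8007 g(16,6)=4368 g(16,8)=1820 g(16,10)=560 g(16,12)=120 g(16,14)=16 g(16,16)=1
t=17: g(17,-5)=6188 g(17,-3)=17068 g(17,-1)=23630 g(17,1)=24174 g(17,3)=19431 g(17,5)=12375 g(17,7)=6188 g(17,9)=2380 g(17,11)=680 g(17,13)=136 g(17,15)=17 g(17,17)=1
t=18: g(18,-4)=23256 g(18,-2)=40698 g(18,0)=47804 g(18,2)=43605 g(18,4)=31806 g(18,6)=18563 g(18,8)=8568 g(18,10)=3060 g(18,12)=816 g(18,14)=153 g(18,16)=18 g(18,18)=1
t=19: g(19,-5)=23256 g(19,-3)=63954 g(19,-1)=88502 g(19,1)=91409 g(19,3)=75411 g(19,5)=50369 g(19,7)=27131 g(19,9)=11628 g(19,11)=3876 g(19,13)=969 g(19,15)=171 g(19,17)=19 g(19,19)=1
t=20: g(20,-4)=87210 g(20,-2)=152456 g(20,0)=179911 g(20,2)=166820 g(20,4)=125780 g(20,6)=77500 g(20,8)=38759 g(20,10)=15504 g(20,12)=4845 g(20,14)=1140 g(20,16)=190 g(20,18)=20 g(20,20)=1
t=21: g(21,-5)=87210 g(21,-3)=239666 g(21,-1)=332367 g(21,1)=346731 g(21,3)=292600 g(21,5)=203280 g(21,7)=116259 g(21,9)=54263 g(21,11)=20349 g(21,13)=5985 g(21,15)=1330 g(21,17)=210 g(21,19)=21 g(21,21)=1
t=22: g(22,-4)=326876 g(22,-2)=572033 g(22,0)=679098 g(22,2)=639331 g(22,4)=495880 g(22,6)=319539 g(22,8)=170522 g(22,10)=74612 g(22,12)=26334 g(22,14)=7315 g(22,16)=1540 g(22,18)=231 g(22,20)=22 g(22,22)=1
Paths never hitting -6: Σ_s g(22,s) = 3313334
Paths hitting -6: 2^22 - 3313334 = 880970
P = 880970/4194304 = 440485/2097152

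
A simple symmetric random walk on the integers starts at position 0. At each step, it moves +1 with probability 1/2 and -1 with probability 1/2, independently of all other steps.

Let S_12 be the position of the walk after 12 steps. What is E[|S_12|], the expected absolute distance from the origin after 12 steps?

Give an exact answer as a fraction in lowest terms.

Answer: 693/256

Derivation:
S_12 takes values m ≡ 0 (mod 2) with |m| ≤ 12; P(S_12=m) = C(12,(12+m)/2)/2^12.
Total paths: 2^12 = 4096
Distribution: P(S=-12)=1/4096, P(S=-10)=12/4096, P(S=-8)=66/4096, P(S=-6)=220/4096, P(S=-4)=495/4096, P(S=-2)=792/4096, P(S=0)=924/4096, P(S=2)=792/4096, P(S=4)=495/4096, P(S=6)=220/4096, P(S=8)=66/4096, P(S=10)=12/4096, P(S=12)=1/4096
E[|S_12|] = Σ_m |m|·P(S_12=m) = 11088/4096 = 693/256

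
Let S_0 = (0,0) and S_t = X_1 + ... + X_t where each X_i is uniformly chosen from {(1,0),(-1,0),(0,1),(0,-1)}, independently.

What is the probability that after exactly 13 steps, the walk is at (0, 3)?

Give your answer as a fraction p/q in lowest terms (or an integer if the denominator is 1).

Answer: 1656369/67108864

Derivation:
Let h be the number of horizontal steps (so 13-h are vertical). To end at (0,3) need (h+0)/2 right-steps and ((13-h)+3)/2 up-steps.
Sum over h with 0 ≤ h ≤ 10, h ≡ 0 (mod 2), 13-h ≡ 1 (mod 2):
h=0: C(13,0)·C(0,0)·C(13,8) = 1·1·1287 = 1287
h=2: C(13,2)·C(2,1)·C(11,7) = 78·2·330 = 51480
h=4: C(13,4)·C(4,2)·C(9,6) = 715·6·84 = 360360
h=6: C(13,6)·C(6,3)·C(7,5) = 1716·20·21 = 720720
h=8: C(13,8)·C(8,4)·C(5,4) = 1287·70·5 = 450450
h=10: C(13,10)·C(10,5)·C(3,3) = 286·252·1 = 72072
Total favorable: 1656369
Total paths: 4^13 = 67108864
P = 1656369/67108864 = 1656369/67108864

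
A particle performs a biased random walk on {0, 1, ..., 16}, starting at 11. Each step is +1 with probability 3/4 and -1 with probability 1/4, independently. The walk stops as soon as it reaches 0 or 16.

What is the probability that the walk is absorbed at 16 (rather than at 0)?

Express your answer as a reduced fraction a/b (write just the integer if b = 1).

Biased walk: p = 3/4, q = 1/4, r = q/p = 1/3
Gambler's ruin: P(hit 16 before 0 | start at 11) = (1 - r^a)/(1 - r^N)
r^11 = 1/177147; r^16 = 1/43046721
P = (1 - 1/177147) / (1 - 1/43046721) = 177146/177147 / 43046720/43046721 = 21523239/21523360

Answer: 21523239/21523360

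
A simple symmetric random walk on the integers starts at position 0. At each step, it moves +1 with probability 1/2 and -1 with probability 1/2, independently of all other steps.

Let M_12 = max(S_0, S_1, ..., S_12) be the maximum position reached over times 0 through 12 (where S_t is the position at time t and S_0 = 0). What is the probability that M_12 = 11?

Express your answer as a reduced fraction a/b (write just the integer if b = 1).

Let M_12 = max(S_0,...,S_12). Use the reflection principle: for j ≥ 1, #{paths with M_12 ≥ j} = #{S_12 ≥ j} + #{S_12 ≥ j+1}.
By reflection, #{M_12 ≥ 11} = #{S_12 ≥ 11} + #{S_12 ≥ 12} = 1 + 1 = 2.
#{M_12 ≥ 12} = #{S_12 ≥ 12} + #{S_12 ≥ 13} = 1 + 0 = 1.
#{M_12 = 11} = 2 - 1 = 1.
P(M_12 = 11) = 1/4096 = 1/4096

Answer: 1/4096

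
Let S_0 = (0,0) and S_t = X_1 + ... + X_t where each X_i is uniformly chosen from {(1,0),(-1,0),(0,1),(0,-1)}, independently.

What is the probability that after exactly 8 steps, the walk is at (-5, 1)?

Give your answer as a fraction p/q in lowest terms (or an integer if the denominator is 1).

Answer: 7/2048

Derivation:
Let h be the number of horizontal steps (so 8-h are vertical). To end at (-5,1) need (h-5)/2 right-steps and ((8-h)+1)/2 up-steps.
Sum over h with 5 ≤ h ≤ 7, h ≡ 1 (mod 2), 8-h ≡ 1 (mod 2):
h=5: C(8,5)·C(5,0)·C(3,2) = 56·1·3 = 168
h=7: C(8,7)·C(7,1)·C(1,1) = 8·7·1 = 56
Total favorable: 224
Total paths: 4^8 = 65536
P = 224/65536 = 7/2048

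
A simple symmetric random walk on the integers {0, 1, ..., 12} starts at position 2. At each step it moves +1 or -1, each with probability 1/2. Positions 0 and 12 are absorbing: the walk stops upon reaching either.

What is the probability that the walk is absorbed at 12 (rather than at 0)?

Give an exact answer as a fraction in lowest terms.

Answer: 1/6

Derivation:
Symmetric walk (p = 1/2): the harmonic-function argument gives P(hit 12 before 0 | start at 2) = a/N.
P = 2/12 = 1/6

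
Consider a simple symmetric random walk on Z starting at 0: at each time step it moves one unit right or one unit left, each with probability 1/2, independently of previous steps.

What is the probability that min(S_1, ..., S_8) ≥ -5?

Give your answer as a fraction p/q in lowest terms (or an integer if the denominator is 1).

Answer: 123/128

Derivation:
Let f(t,s) = #length-t paths at position s with S_1..S_t all ≥ -5.
f(t,s) = f(t-1,s-1) + f(t-1,s+1) for s ≥ -5; f(t,s) = 0 for s < -5.
t=0: f(0,0)=1
t=1: f(1,-1)=1 f(1,1)=1
t=2: f(2,-2)=1 f(2,0)=2 f(2,2)=1
t=3: f(3,-3)=1 f(3,-1)=3 f(3,1)=3 f(3,3)=1
t=4: f(4,-4)=1 f(4,-2)=4 f(4,0)=6 f(4,2)=4 f(4,4)=1
t=5: f(5,-5)=1 f(5,-3)=5 f(5,-1)=10 f(5,1)=10 f(5,3)=5 f(5,5)=1
t=6: f(6,-4)=6 f(6,-2)=15 f(6,0)=20 f(6,2)=15 f(6,4)=6 f(6,6)=1
t=7: f(7,-5)=6 f(7,-3)=21 f(7,-1)=35 f(7,1)=35 f(7,3)=21 f(7,5)=7 f(7,7)=1
t=8: f(8,-4)=27 f(8,-2)=56 f(8,0)=70 f(8,2)=56 f(8,4)=28 f(8,6)=8 f(8,8)=1
Σ_s f(8,s) = 246
P = 246/256 = 123/128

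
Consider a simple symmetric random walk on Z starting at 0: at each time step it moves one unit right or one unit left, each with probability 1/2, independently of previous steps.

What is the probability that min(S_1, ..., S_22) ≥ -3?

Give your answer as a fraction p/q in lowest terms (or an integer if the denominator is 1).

Let f(t,s) = #length-t paths at position s with S_1..S_t all ≥ -3.
f(t,s) = f(t-1,s-1) + f(t-1,s+1) for s ≥ -3; f(t,s) = 0 for s < -3.
t=0: f(0,0)=1
t=1: f(1,-1)=1 f(1,1)=1
t=2: f(2,-2)=1 f(2,0)=2 f(2,2)=1
t=3: f(3,-3)=1 f(3,-1)=3 f(3,1)=3 f(3,3)=1
t=4: f(4,-2)=4 f(4,0)=6 f(4,2)=4 f(4,4)=1
t=5: f(5,-3)=4 f(5,-1)=10 f(5,1)=10 f(5,3)=5 f(5,5)=1
t=6: f(6,-2)=14 f(6,0)=20 f(6,2)=15 f(6,4)=6 f(6,6)=1
t=7: f(7,-3)=14 f(7,-1)=34 f(7,1)=35 f(7,3)=21 f(7,5)=7 f(7,7)=1
t=8: f(8,-2)=48 f(8,0)=69 f(8,2)=56 f(8,4)=28 f(8,6)=8 f(8,8)=1
t=9: f(9,-3)=48 f(9,-1)=117 f(9,1)=125 f(9,3)=84 f(9,5)=36 f(9,7)=9 f(9,9)=1
t=10: f(10,-2)=165 f(10,0)=242 f(10,2)=209 f(10,4)=120 f(10,6)=45 f(10,8)=10 f(10,10)=1
t=11: f(11,-3)=165 f(11,-1)=407 f(11,1)=451 f(11,3)=329 f(11,5)=165 f(11,7)=55 f(11,9)=11 f(11,11)=1
t=12: f(12,-2)=572 f(12,0)=858 f(12,2)=780 f(12,4)=494 f(12,6)=220 f(12,8)=66 f(12,10)=12 f(12,12)=1
t=13: f(13,-3)=572 f(13,-1)=1430 f(13,1)=1638 f(13,3)=1274 f(13,5)=714 f(13,7)=286 f(13,9)=78 f(13,11)=13 f(13,13)=1
t=14: f(14,-2)=2002 f(14,0)=3068 f(14,2)=2912 f(14,4)=1988 f(14,6)=1000 f(14,8)=364 f(14,10)=91 f(14,12)=14 f(14,14)=1
t=15: f(15,-3)=2002 f(15,-1)=5070 f(15,1)=5980 f(15,3)=4900 f(15,5)=2988 f(15,7)=1364 f(15,9)=455 f(15,11)=105 f(15,13)=15 f(15,15)=1
t=16: f(16,-2)=7072 f(16,0)=11050 f(16,2)=10880 f(16,4)=7888 f(16,6)=4352 f(16,8)=1819 f(16,10)=560 f(16,12)=120 f(16,14)=16 f(16,16)=1
t=17: f(17,-3)=7072 f(17,-1)=18122 f(17,1)=21930 f(17,3)=18768 f(17,5)=12240 f(17,7)=6171 f(17,9)=2379 f(17,11)=680 f(17,13)=136 f(17,15)=17 f(17,17)=1
t=18: f(18,-2)=25194 f(18,0)=40052 f(18,2)=40698 f(18,4)=31008 f(18,6)=18411 f(18,8)=8550 f(18,10)=3059 f(18,12)=816 f(18,14)=153 f(18,16)=18 f(18,18)=1
t=19: f(19,-3)=25194 f(19,-1)=65246 f(19,1)=80750 f(19,3)=71706 f(19,5)=49419 f(19,7)=26961 f(19,9)=11609 f(19,11)=3875 f(19,13)=969 f(19,15)=171 f(19,17)=19 f(19,19)=1
t=20: f(20,-2)=90440 f(20,0)=145996 f(20,2)=152456 f(20,4)=121125 f(20,6)=76380 f(20,8)=38570 f(20,10)=15484 f(20,12)=4844 f(20,14)=1140 f(20,16)=190 f(20,18)=20 f(20,20)=1
t=21: f(21,-3)=90440 f(21,-1)=236436 f(21,1)=298452 f(21,3)=273581 f(21,5)=197505 f(21,7)=114950 f(21,9)=54054 f(21,11)=20328 f(21,13)=5984 f(21,15)=1330 f(21,17)=210 f(21,19)=21 f(21,21)=1
t=22: f(22,-2)=326876 f(22,0)=534888 f(22,2)=572033 f(22,4)=471086 f(22,6)=312455 f(22,8)=169004 f(22,10)=74382 f(22,12)=26312 f(22,14)=7314 f(22,16)=1540 f(22,18)=231 f(22,20)=22 f(22,22)=1
Σ_s f(22,s) = 2496144
P = 2496144/4194304 = 156009/262144

Answer: 156009/262144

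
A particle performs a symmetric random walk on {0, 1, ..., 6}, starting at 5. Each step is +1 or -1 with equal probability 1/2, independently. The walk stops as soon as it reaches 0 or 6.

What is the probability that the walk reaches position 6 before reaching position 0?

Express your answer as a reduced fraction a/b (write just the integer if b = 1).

Symmetric walk (p = 1/2): the harmonic-function argument gives P(hit 6 before 0 | start at 5) = a/N.
P = 5/6 = 5/6

Answer: 5/6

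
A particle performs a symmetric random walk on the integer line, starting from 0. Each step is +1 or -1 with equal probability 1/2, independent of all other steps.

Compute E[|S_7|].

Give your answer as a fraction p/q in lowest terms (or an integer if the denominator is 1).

Answer: 35/16

Derivation:
S_7 takes values m ≡ 1 (mod 2) with |m| ≤ 7; P(S_7=m) = C(7,(7+m)/2)/2^7.
Total paths: 2^7 = 128
Distribution: P(S=-7)=1/128, P(S=-5)=7/128, P(S=-3)=21/128, P(S=-1)=35/128, P(S=1)=35/128, P(S=3)=21/128, P(S=5)=7/128, P(S=7)=1/128
E[|S_7|] = Σ_m |m|·P(S_7=m) = 280/128 = 35/16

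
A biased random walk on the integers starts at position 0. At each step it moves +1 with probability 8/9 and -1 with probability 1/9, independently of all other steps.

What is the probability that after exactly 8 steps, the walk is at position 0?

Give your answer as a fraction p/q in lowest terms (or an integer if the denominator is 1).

To be at 0 after 8 steps: need exactly 4 steps of +1 and 4 of -1.
Number of such sequences: C(8,4) = 70
Each has probability (8/9)^4 · (1/9)^4 = 4096/43046721
P = 70 · 4096/43046721 = 286720/43046721

Answer: 286720/43046721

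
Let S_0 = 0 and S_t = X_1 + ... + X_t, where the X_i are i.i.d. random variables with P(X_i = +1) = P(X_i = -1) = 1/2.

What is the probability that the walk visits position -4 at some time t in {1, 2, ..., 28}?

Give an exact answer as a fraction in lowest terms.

Count via complement. Let g(t,s) = #length-t paths at position s with S_1..S_t all ≠ -4.
g(t,s) = g(t-1,s-1) + g(t-1,s+1) for s ≠ -4; g(t,-4) = 0.
t=0: g(0,0)=1
t=1: g(1,-1)=1 g(1,1)=1
t=2: g(2,-2)=1 g(2,0)=2 g(2,2)=1
t=3: g(3,-3)=1 g(3,-1)=3 g(3,1)=3 g(3,3)=1
t=4: g(4,-2)=4 g(4,0)=6 g(4,2)=4 g(4,4)=1
t=5: g(5,-3)=4 g(5,-1)=10 g(5,1)=10 g(5,3)=5 g(5,5)=1
t=6: g(6,-2)=14 g(6,0)=20 g(6,2)=15 g(6,4)=6 g(6,6)=1
t=7: g(7,-3)=14 g(7,-1)=34 g(7,1)=35 g(7,3)=21 g(7,5)=7 g(7,7)=1
t=8: g(8,-2)=48 g(8,0)=69 g(8,2)=56 g(8,4)=28 g(8,6)=8 g(8,8)=1
t=9: g(9,-3)=48 g(9,-1)=117 g(9,1)=125 g(9,3)=84 g(9,5)=36 g(9,7)=9 g(9,9)=1
t=10: g(10,-2)=165 g(10,0)=242 g(10,2)=209 g(10,4)=120 g(10,6)=45 g(10,8)=10 g(10,10)=1
t=11: g(11,-3)=165 g(11,-1)=407 g(11,1)=451 g(11,3)=329 g(11,5)=165 g(11,7)=55 g(11,9)=11 g(11,11)=1
t=12: g(12,-2)=572 g(12,0)=858 g(12,2)=780 g(12,4)=494 g(12,6)=220 g(12,8)=66 g(12,10)=12 g(12,12)=1
t=13: g(13,-3)=572 g(13,-1)=1430 g(13,1)=1638 g(13,3)=1274 g(13,5)=714 g(13,7)=286 g(13,9)=78 g(13,11)=13 g(13,13)=1
t=14: g(14,-2)=2002 g(14,0)=3068 g(14,2)=2912 g(14,4)=1988 g(14,6)=1000 g(14,8)=364 g(14,10)=91 g(14,12)=14 g(14,14)=1
t=15: g(15,-3)=2002 g(15,-1)=5070 g(15,1)=5980 g(15,3)=4900 g(15,5)=2988 g(15,7)=1364 g(15,9)=455 g(15,11)=105 g(15,13)=15 g(15,15)=1
t=16: g(16,-2)=7072 g(16,0)=11050 g(16,2)=10880 g(16,4)=7888 g(16,6)=4352 g(16,8)=1819 g(16,10)=560 g(16,12)=120 g(16,14)=16 g(16,16)=1
t=17: g(17,-3)=7072 g(17,-1)=18122 g(17,1)=21930 g(17,3)=18768 g(17,5)=12240 g(17,7)=6171 g(17,9)=2379 g(17,11)=680 g(17,13)=136 g(17,15)=17 g(17,17)=1
t=18: g(18,-2)=25194 g(18,0)=40052 g(18,2)=40698 g(18,4)=31008 g(18,6)=18411 g(18,8)=8550 g(18,10)=3059 g(18,12)=816 g(18,14)=153 g(18,16)=18 g(18,18)=1
t=19: g(19,-3)=25194 g(19,-1)=65246 g(19,1)=80750 g(19,3)=71706 g(19,5)=49419 g(19,7)=26961 g(19,9)=11609 g(19,11)=3875 g(19,13)=969 g(19,15)=171 g(19,17)=19 g(19,19)=1
t=20: g(20,-2)=90440 g(20,0)=145996 g(20,2)=152456 g(20,4)=121125 g(20,6)=76380 g(20,8)=38570 g(20,10)=15484 g(20,12)=4844 g(20,14)=1140 g(20,16)=190 g(20,18)=20 g(20,20)=1
t=21: g(21,-3)=90440 g(21,-1)=236436 g(21,1)=298452 g(21,3)=273581 g(21,5)=197505 g(21,7)=114950 g(21,9)=54054 g(21,11)=20328 g(21,13)=5984 g(21,15)=1330 g(21,17)=210 g(21,19)=21 g(21,21)=1
t=22: g(22,-2)=326876 g(22,0)=534888 g(22,2)=572033 g(22,4)=471086 g(22,6)=312455 g(22,8)=169004 g(22,10)=74382 g(22,12)=26312 g(22,14)=7314 g(22,16)=1540 g(22,18)=231 g(22,20)=22 g(22,22)=1
t=23: g(23,-3)=326876 g(23,-1)=861764 g(23,1)=1106921 g(23,3)=1043119 g(23,5)=783541 g(23,7)=481459 g(23,9)=243386 g(23,11)=100694 g(23,13)=33626 g(23,15)=8854 g(23,17)=1771 g(23,19)=253 g(23,21)=23 g(23,23)=1
t=24: g(24,-2)=1188640 g(24,0)=1968685 g(24,2)=2150040 g(24,4)=1826660 g(24,6)=1265000 g(24,8)=724845 g(24,10)=344080 g(24,12)=134320 g(24,14)=42480 g(24,16)=10625 g(24,18)=2024 g(24,20)=276 g(24,22)=24 g(24,24)=1
t=25: g(25,-3)=1188640 g(25,-1)=3157325 g(25,1)=4118725 g(25,3)=3976700 g(25,5)=3091660 g(25,7)=1989845 g(25,9)=1068925 g(25,11)=478400 g(25,13)=176800 g(25,15)=53105 g(25,17)=12649 g(25,19)=2300 g(25,21)=300 g(25,23)=25 g(25,25)=1
t=26: g(26,-2)=4345965 g(26,0)=7276050 g(26,2)=8095425 g(26,4)=7068360 g(26,6)=5081505 g(26,8)=3058770 g(26,10)=1547325 g(26,12)=655200 g(26,14)=229905 g(26,16)=65754 g(26,18)=14949 g(26,20)=2600 g(26,22)=325 g(26,24)=26 g(26,26)=1
t=27: g(27,-3)=4345965 g(27,-1)=11622015 g(27,1)=15371475 g(27,3)=15163785 g(27,5)=12149865 g(27,7)=8140275 g(27,9)=4606095 g(27,11)=2202525 g(27,13)=885105 g(27,15)=295659 g(27,17)=80703 g(27,19)=17549 g(27,21)=2925 g(27,23)=351 g(27,25)=27 g(27,27)=1
t=28: g(28,-2)=15967980 g(28,0)=26993490 g(28,2)=30535260 g(28,4)=27313650 g(28,6)=20290140 g(28,8)=12746370 g(28,10)=6808620 g(28,12)=3087630 g(28,14)=1180764 g(28,16)=376362 g(28,18)=98252 g(28,20)=20474 g(28,22)=3276 g(28,24)=378 g(28,26)=28 g(28,28)=1
Paths never hitting -4: Σ_s g(28,s) = 145422675
Paths hitting -4: 2^28 - 145422675 = 123012781
P = 123012781/268435456 = 123012781/268435456

Answer: 123012781/268435456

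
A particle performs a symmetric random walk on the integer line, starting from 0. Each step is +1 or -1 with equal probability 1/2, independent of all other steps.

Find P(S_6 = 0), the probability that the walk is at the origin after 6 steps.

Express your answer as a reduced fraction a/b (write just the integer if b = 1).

To return to 0 after 6 steps: need exactly 3 steps of +1 and 3 of -1.
Favorable paths: C(6,3) = 20
Total paths: 2^6 = 64
P = 20/64 = 5/16

Answer: 5/16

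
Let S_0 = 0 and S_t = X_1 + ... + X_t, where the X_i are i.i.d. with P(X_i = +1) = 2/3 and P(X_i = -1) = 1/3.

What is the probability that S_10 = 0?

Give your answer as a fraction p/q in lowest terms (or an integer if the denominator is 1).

To be at 0 after 10 steps: need exactly 5 steps of +1 and 5 of -1.
Number of such sequences: C(10,5) = 252
Each has probability (2/3)^5 · (1/3)^5 = 32/59049
P = 252 · 32/59049 = 896/6561

Answer: 896/6561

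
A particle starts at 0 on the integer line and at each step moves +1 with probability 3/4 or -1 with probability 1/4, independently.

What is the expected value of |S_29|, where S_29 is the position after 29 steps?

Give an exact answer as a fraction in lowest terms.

S_29 takes values m ≡ 1 (mod 2) with |m| ≤ 29; P(S_29=m) = C(29,(29+m)/2) · (3/4)^((29+m)/2) · (1/4)^((29-m)/2).
Distribution: P(S=-29)=1/288230376151711744, P(S=-27)=87/288230376151711744, P(S=-25)=1827/144115188075855872, P(S=-23)=49329/144115188075855872, P(S=-21)=1923831/288230376151711744, P(S=-19)=28857465/288230376151711744, P(S=-17)=86572395/72057594037927936, P(S=-15)=853356465/72057594037927936, P(S=-13)=28160763345/288230376151711744, P(S=-11)=197125343415/288230376151711744, P(S=-9)=591376030245/144115188075855872, P(S=-7)=3064403065815/144115188075855872, P(S=-5)=27579627592335/288230376151711744, P(S=-3)=108197000554545/288230376151711744, P(S=-1)=46370143094805/36028797018963968, P(S=1)=139110429284415/36028797018963968, P(S=3)=2921319014972715/288230376151711744, P(S=5)=6701849504937405/288230376151711744, P(S=7)=6701849504937405/144115188075855872, P(S=9)=11640054403312335/144115188075855872, P(S=11)=34920163209937005/288230376151711744, P(S=13)=44897352698490435/288230376151711744, P(S=15)=12244732554133755/72057594037927936, P(S=17)=11179973201600385/72057594037927936, P(S=19)=33539919604801155/288230376151711744, P(S=21)=20123951762880693/288230376151711744, P(S=23)=4643988868357083/144115188075855872, P(S=25)=1547996289452361/144115188075855872, P(S=27)=663426981193869/288230376151711744, P(S=29)=68630377364883/288230376151711744
E[|S_29|] = Σ_m |m|·P(S_29=m) = 130659988496489167/9007199254740992

Answer: 130659988496489167/9007199254740992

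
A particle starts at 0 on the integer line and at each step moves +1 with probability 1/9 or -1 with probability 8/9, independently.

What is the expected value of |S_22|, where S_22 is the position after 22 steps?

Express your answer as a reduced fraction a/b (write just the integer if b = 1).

Answer: 16850527708190456495446/984770902183611232881

Derivation:
S_22 takes values m ≡ 0 (mod 2) with |m| ≤ 22; P(S_22=m) = C(22,(22+m)/2) · (1/9)^((22+m)/2) · (8/9)^((22-m)/2).
Distribution: P(S=-22)=73786976294838206464/984770902183611232881, P(S=-20)=202914184810805067776/984770902183611232881, P(S=-18)=88774955854727217152/328256967394537077627, P(S=-16)=221937389636818042880/984770902183611232881, P(S=-14)=131775325096860712960/984770902183611232881, P(S=-12)=6588766254843035648/109418989131512359209, P(S=-10)=7000564145770725376/328256967394537077627, P(S=-8)=2000161184505921536/328256967394537077627, P(S=-6)=156262592539525120/109418989131512359209, P(S=-4)=273459536944168960/984770902183611232881, P(S=-2)=44437174753427456/984770902183611232881, P(S=0)=2019871579701248/328256967394537077627, P(S=2)=694330855522304/984770902183611232881, P(S=4)=66762582261760/984770902183611232881, P(S=6)=596094484480/109418989131512359209, P(S=8)=119218896896/328256967394537077627, P(S=10)=6519783424/328256967394537077627, P(S=12)=95879168/109418989131512359209, P(S=14)=29962240/984770902183611232881, P(S=16)=788480/984770902183611232881, P(S=18)=4928/328256967394537077627, P(S=20)=176/984770902183611232881, P(S=22)=1/984770902183611232881
E[|S_22|] = Σ_m |m|·P(S_22=m) = 16850527708190456495446/984770902183611232881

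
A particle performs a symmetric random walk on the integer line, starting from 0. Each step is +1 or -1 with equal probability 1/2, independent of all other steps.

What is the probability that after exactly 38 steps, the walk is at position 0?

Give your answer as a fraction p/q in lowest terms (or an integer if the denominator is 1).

To return to 0 after 38 steps: need exactly 19 steps of +1 and 19 of -1.
Favorable paths: C(38,19) = 35345263800
Total paths: 2^38 = 274877906944
P = 35345263800/274877906944 = 4418157975/34359738368

Answer: 4418157975/34359738368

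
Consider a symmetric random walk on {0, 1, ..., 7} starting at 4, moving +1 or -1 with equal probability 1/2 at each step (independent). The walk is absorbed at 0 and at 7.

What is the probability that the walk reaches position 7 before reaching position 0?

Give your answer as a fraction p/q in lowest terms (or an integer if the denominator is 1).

Symmetric walk (p = 1/2): the harmonic-function argument gives P(hit 7 before 0 | start at 4) = a/N.
P = 4/7 = 4/7

Answer: 4/7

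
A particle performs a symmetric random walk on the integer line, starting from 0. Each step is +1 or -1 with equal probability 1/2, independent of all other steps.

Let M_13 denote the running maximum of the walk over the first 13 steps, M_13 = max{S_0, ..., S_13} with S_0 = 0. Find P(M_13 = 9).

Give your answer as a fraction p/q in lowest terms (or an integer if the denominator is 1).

Answer: 39/4096

Derivation:
Let M_13 = max(S_0,...,S_13). Use the reflection principle: for j ≥ 1, #{paths with M_13 ≥ j} = #{S_13 ≥ j} + #{S_13 ≥ j+1}.
By reflection, #{M_13 ≥ 9} = #{S_13 ≥ 9} + #{S_13 ≥ 10} = 92 + 14 = 106.
#{M_13 ≥ 10} = #{S_13 ≥ 10} + #{S_13 ≥ 11} = 14 + 14 = 28.
#{M_13 = 9} = 106 - 28 = 78.
P(M_13 = 9) = 78/8192 = 39/4096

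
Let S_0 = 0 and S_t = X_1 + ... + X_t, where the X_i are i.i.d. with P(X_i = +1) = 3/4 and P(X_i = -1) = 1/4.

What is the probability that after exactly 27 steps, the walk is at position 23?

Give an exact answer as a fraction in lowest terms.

Answer: 297398301914493/18014398509481984

Derivation:
To reach position 23 after 27 steps: need 25 steps of +1 and 2 steps of -1.
Number of such sequences: C(27,25) = 351
Each has probability (3/4)^25 · (1/4)^2 = 847288609443/18014398509481984
P = 351 · 847288609443/18014398509481984 = 297398301914493/18014398509481984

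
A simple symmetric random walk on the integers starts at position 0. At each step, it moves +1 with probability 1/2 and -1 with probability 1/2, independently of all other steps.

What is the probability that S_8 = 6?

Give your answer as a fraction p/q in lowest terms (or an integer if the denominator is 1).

To reach position 6 after 8 steps: need 7 steps of +1 and 1 of -1.
Favorable paths: C(8,7) = 8
Total paths: 2^8 = 256
P = 8/256 = 1/32

Answer: 1/32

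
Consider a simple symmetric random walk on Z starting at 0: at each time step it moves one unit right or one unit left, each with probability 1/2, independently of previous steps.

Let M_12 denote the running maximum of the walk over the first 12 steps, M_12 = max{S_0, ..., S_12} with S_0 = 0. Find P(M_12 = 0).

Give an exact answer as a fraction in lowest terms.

Let M_12 = max(S_0,...,S_12). Use the reflection principle: for j ≥ 1, #{paths with M_12 ≥ j} = #{S_12 ≥ j} + #{S_12 ≥ j+1}.
P(M_12 ≥ 0) = 1 since S_0 = 0, so #{M_12 ≥ 0} = 4096.
#{M_12 ≥ 1} = #{S_12 ≥ 1} + #{S_12 ≥ 2} = 1586 + 1586 = 3172.
#{M_12 = 0} = 4096 - 3172 = 924.
P(M_12 = 0) = 924/4096 = 231/1024

Answer: 231/1024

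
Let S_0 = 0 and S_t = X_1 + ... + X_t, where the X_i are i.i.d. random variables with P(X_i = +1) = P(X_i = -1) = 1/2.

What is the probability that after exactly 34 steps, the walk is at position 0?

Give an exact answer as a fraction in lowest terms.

To return to 0 after 34 steps: need exactly 17 steps of +1 and 17 of -1.
Favorable paths: C(34,17) = 2333606220
Total paths: 2^34 = 17179869184
P = 2333606220/17179869184 = 583401555/4294967296

Answer: 583401555/4294967296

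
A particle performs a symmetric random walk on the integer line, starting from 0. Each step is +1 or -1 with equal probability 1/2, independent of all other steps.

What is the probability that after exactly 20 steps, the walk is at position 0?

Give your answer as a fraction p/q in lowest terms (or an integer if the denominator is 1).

To return to 0 after 20 steps: need exactly 10 steps of +1 and 10 of -1.
Favorable paths: C(20,10) = 184756
Total paths: 2^20 = 1048576
P = 184756/1048576 = 46189/262144

Answer: 46189/262144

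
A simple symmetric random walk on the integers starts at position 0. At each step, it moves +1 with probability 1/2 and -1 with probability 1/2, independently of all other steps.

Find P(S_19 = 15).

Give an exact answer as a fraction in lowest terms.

To reach position 15 after 19 steps: need 17 steps of +1 and 2 of -1.
Favorable paths: C(19,17) = 171
Total paths: 2^19 = 524288
P = 171/524288 = 171/524288

Answer: 171/524288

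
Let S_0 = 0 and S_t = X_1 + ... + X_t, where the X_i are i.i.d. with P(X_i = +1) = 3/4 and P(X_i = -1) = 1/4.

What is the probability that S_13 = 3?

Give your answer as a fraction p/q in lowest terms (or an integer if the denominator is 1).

Answer: 8444007/67108864

Derivation:
To reach position 3 after 13 steps: need 8 steps of +1 and 5 steps of -1.
Number of such sequences: C(13,8) = 1287
Each has probability (3/4)^8 · (1/4)^5 = 6561/67108864
P = 1287 · 6561/67108864 = 8444007/67108864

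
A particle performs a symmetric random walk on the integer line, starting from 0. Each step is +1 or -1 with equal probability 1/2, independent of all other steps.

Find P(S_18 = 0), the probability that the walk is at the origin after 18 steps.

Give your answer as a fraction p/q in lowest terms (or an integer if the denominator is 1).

Answer: 12155/65536

Derivation:
To return to 0 after 18 steps: need exactly 9 steps of +1 and 9 of -1.
Favorable paths: C(18,9) = 48620
Total paths: 2^18 = 262144
P = 48620/262144 = 12155/65536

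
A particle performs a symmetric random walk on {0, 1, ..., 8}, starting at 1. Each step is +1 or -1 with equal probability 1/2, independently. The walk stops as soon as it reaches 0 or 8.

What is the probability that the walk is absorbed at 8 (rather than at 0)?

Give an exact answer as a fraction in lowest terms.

Symmetric walk (p = 1/2): the harmonic-function argument gives P(hit 8 before 0 | start at 1) = a/N.
P = 1/8 = 1/8

Answer: 1/8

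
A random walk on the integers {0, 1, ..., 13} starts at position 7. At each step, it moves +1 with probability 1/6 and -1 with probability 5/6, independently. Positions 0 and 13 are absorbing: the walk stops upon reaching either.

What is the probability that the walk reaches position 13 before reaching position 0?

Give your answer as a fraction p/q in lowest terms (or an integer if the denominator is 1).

Biased walk: p = 1/6, q = 5/6, r = q/p = 5
Gambler's ruin: P(hit 13 before 0 | start at 7) = (1 - r^a)/(1 - r^N)
r^7 = 78125; r^13 = 1220703125
P = (1 - 78125) / (1 - 1220703125) = -78124 / -1220703124 = 19531/305175781

Answer: 19531/305175781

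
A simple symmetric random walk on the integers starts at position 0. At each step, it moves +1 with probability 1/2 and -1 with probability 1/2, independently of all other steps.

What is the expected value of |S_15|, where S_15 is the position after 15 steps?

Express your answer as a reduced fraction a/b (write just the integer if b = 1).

S_15 takes values m ≡ 1 (mod 2) with |m| ≤ 15; P(S_15=m) = C(15,(15+m)/2)/2^15.
Total paths: 2^15 = 32768
Distribution: P(S=-15)=1/32768, P(S=-13)=15/32768, P(S=-11)=105/32768, P(S=-9)=455/32768, P(S=-7)=1365/32768, P(S=-5)=3003/32768, P(S=-3)=5005/32768, P(S=-1)=6435/32768, P(S=1)=6435/32768, P(S=3)=5005/32768, P(S=5)=3003/32768, P(S=7)=1365/32768, P(S=9)=455/32768, P(S=11)=105/32768, P(S=13)=15/32768, P(S=15)=1/32768
E[|S_15|] = Σ_m |m|·P(S_15=m) = 102960/32768 = 6435/2048

Answer: 6435/2048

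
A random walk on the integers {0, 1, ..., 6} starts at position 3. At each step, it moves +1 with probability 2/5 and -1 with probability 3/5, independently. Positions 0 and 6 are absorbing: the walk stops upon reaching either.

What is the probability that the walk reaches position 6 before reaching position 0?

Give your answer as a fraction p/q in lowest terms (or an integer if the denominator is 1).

Answer: 8/35

Derivation:
Biased walk: p = 2/5, q = 3/5, r = q/p = 3/2
Gambler's ruin: P(hit 6 before 0 | start at 3) = (1 - r^a)/(1 - r^N)
r^3 = 27/8; r^6 = 729/64
P = (1 - 27/8) / (1 - 729/64) = -19/8 / -665/64 = 8/35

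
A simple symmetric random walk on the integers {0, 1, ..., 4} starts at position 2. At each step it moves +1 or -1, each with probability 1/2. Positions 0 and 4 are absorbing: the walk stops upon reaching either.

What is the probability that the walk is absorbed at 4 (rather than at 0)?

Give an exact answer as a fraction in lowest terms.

Symmetric walk (p = 1/2): the harmonic-function argument gives P(hit 4 before 0 | start at 2) = a/N.
P = 2/4 = 1/2

Answer: 1/2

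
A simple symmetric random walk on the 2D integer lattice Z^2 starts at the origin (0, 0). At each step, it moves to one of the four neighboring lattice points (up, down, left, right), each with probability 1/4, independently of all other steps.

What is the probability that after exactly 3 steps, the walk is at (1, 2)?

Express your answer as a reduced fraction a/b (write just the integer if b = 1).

Let h be the number of horizontal steps (so 3-h are vertical). To end at (1,2) need (h+1)/2 right-steps and ((3-h)+2)/2 up-steps.
Sum over h with 1 ≤ h ≤ 1, h ≡ 1 (mod 2), 3-h ≡ 0 (mod 2):
h=1: C(3,1)·C(1,1)·C(2,2) = 3·1·1 = 3
Total favorable: 3
Total paths: 4^3 = 64
P = 3/64 = 3/64

Answer: 3/64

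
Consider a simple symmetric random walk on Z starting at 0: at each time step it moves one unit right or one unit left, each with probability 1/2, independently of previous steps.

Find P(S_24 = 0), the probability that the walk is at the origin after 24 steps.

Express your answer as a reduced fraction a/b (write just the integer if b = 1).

To return to 0 after 24 steps: need exactly 12 steps of +1 and 12 of -1.
Favorable paths: C(24,12) = 2704156
Total paths: 2^24 = 16777216
P = 2704156/16777216 = 676039/4194304

Answer: 676039/4194304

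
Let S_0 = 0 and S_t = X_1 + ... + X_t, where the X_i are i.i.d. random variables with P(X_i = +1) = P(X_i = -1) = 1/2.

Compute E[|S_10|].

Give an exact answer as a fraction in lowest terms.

Answer: 315/128

Derivation:
S_10 takes values m ≡ 0 (mod 2) with |m| ≤ 10; P(S_10=m) = C(10,(10+m)/2)/2^10.
Total paths: 2^10 = 1024
Distribution: P(S=-10)=1/1024, P(S=-8)=10/1024, P(S=-6)=45/1024, P(S=-4)=120/1024, P(S=-2)=210/1024, P(S=0)=252/1024, P(S=2)=210/1024, P(S=4)=120/1024, P(S=6)=45/1024, P(S=8)=10/1024, P(S=10)=1/1024
E[|S_10|] = Σ_m |m|·P(S_10=m) = 2520/1024 = 315/128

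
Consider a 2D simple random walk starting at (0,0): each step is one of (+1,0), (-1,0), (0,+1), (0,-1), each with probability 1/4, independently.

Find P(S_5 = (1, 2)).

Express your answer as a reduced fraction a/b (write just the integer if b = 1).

Let h be the number of horizontal steps (so 5-h are vertical). To end at (1,2) need (h+1)/2 right-steps and ((5-h)+2)/2 up-steps.
Sum over h with 1 ≤ h ≤ 3, h ≡ 1 (mod 2), 5-h ≡ 0 (mod 2):
h=1: C(5,1)·C(1,1)·C(4,3) = 5·1·4 = 20
h=3: C(5,3)·C(3,2)·C(2,2) = 10·3·1 = 30
Total favorable: 50
Total paths: 4^5 = 1024
P = 50/1024 = 25/512

Answer: 25/512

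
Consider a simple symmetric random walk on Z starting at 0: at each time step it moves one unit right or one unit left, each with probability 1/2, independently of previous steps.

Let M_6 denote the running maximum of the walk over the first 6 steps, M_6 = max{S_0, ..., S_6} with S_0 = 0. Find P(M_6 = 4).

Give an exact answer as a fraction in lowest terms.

Let M_6 = max(S_0,...,S_6). Use the reflection principle: for j ≥ 1, #{paths with M_6 ≥ j} = #{S_6 ≥ j} + #{S_6 ≥ j+1}.
By reflection, #{M_6 ≥ 4} = #{S_6 ≥ 4} + #{S_6 ≥ 5} = 7 + 1 = 8.
#{M_6 ≥ 5} = #{S_6 ≥ 5} + #{S_6 ≥ 6} = 1 + 1 = 2.
#{M_6 = 4} = 8 - 2 = 6.
P(M_6 = 4) = 6/64 = 3/32

Answer: 3/32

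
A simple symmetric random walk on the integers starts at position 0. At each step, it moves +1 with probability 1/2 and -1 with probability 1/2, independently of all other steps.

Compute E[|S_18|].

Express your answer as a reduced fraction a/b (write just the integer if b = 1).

Answer: 109395/32768

Derivation:
S_18 takes values m ≡ 0 (mod 2) with |m| ≤ 18; P(S_18=m) = C(18,(18+m)/2)/2^18.
Total paths: 2^18 = 262144
Distribution: P(S=-18)=1/262144, P(S=-16)=18/262144, P(S=-14)=153/262144, P(S=-12)=816/262144, P(S=-10)=3060/262144, P(S=-8)=8568/262144, P(S=-6)=18564/262144, P(S=-4)=31824/262144, P(S=-2)=43758/262144, P(S=0)=48620/262144, P(S=2)=43758/262144, P(S=4)=31824/262144, P(S=6)=18564/262144, P(S=8)=8568/262144, P(S=10)=3060/262144, P(S=12)=816/262144, P(S=14)=153/262144, P(S=16)=18/262144, P(S=18)=1/262144
E[|S_18|] = Σ_m |m|·P(S_18=m) = 875160/262144 = 109395/32768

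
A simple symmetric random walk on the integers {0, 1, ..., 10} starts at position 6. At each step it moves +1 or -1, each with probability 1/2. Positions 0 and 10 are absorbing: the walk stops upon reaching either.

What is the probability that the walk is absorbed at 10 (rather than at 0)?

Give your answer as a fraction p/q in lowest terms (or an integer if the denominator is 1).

Symmetric walk (p = 1/2): the harmonic-function argument gives P(hit 10 before 0 | start at 6) = a/N.
P = 6/10 = 3/5

Answer: 3/5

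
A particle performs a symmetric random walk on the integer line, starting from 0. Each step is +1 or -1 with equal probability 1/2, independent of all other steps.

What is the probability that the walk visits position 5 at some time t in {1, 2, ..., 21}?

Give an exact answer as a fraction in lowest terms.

Answer: 300185/1048576

Derivation:
Count via complement. Let g(t,s) = #length-t paths at position s with S_1..S_t all ≠ 5.
g(t,s) = g(t-1,s-1) + g(t-1,s+1) for s ≠ 5; g(t,5) = 0.
t=0: g(0,0)=1
t=1: g(1,-1)=1 g(1,1)=1
t=2: g(2,-2)=1 g(2,0)=2 g(2,2)=1
t=3: g(3,-3)=1 g(3,-1)=3 g(3,1)=3 g(3,3)=1
t=4: g(4,-4)=1 g(4,-2)=4 g(4,0)=6 g(4,2)=4 g(4,4)=1
t=5: g(5,-5)=1 g(5,-3)=5 g(5,-1)=10 g(5,1)=10 g(5,3)=5
t=6: g(6,-6)=1 g(6,-4)=6 g(6,-2)=15 g(6,0)=20 g(6,2)=15 g(6,4)=5
t=7: g(7,-7)=1 g(7,-5)=7 g(7,-3)=21 g(7,-1)=35 g(7,1)=35 g(7,3)=20
t=8: g(8,-8)=1 g(8,-6)=8 g(8,-4)=28 g(8,-2)=56 g(8,0)=70 g(8,2)=55 g(8,4)=20
t=9: g(9,-9)=1 g(9,-7)=9 g(9,-5)=36 g(9,-3)=84 g(9,-1)=126 g(9,1)=125 g(9,3)=75
t=10: g(10,-10)=1 g(10,-8)=10 g(10,-6)=45 g(10,-4)=120 g(10,-2)=210 g(10,0)=251 g(10,2)=200 g(10,4)=75
t=11: g(11,-11)=1 g(11,-9)=11 g(11,-7)=55 g(11,-5)=165 g(11,-3)=330 g(11,-1)=461 g(11,1)=451 g(11,3)=275
t=12: g(12,-12)=1 g(12,-10)=12 g(12,-8)=66 g(12,-6)=220 g(12,-4)=495 g(12,-2)=791 g(12,0)=912 g(12,2)=726 g(12,4)=275
t=13: g(13,-13)=1 g(13,-11)=13 g(13,-9)=78 g(13,-7)=286 g(13,-5)=715 g(13,-3)=1286 g(13,-1)=1703 g(13,1)=1638 g(13,3)=1001
t=14: g(14,-14)=1 g(14,-12)=14 g(14,-10)=91 g(14,-8)=364 g(14,-6)=1001 g(14,-4)=2001 g(14,-2)=2989 g(14,0)=3341 g(14,2)=2639 g(14,4)=1001
t=15: g(15,-15)=1 g(15,-13)=15 g(15,-11)=105 g(15,-9)=455 g(15,-7)=1365 g(15,-5)=3002 g(15,-3)=4990 g(15,-1)=6330 g(15,1)=5980 g(15,3)=3640
t=16: g(16,-16)=1 g(16,-14)=16 g(16,-12)=120 g(16,-10)=560 g(16,-8)=1820 g(16,-6)=4367 g(16,-4)=7992 g(16,-2)=11320 g(16,0)=12310 g(16,2)=9620 g(16,4)=3640
t=17: g(17,-17)=1 g(17,-15)=17 g(17,-13)=136 g(17,-11)=680 g(17,-9)=2380 g(17,-7)=6187 g(17,-5)=12359 g(17,-3)=19312 g(17,-1)=23630 g(17,1)=21930 g(17,3)=13260
t=18: g(18,-18)=1 g(18,-16)=18 g(18,-14)=153 g(18,-12)=816 g(18,-10)=3060 g(18,-8)=8567 g(18,-6)=18546 g(18,-4)=31671 g(18,-2)=42942 g(18,0)=45560 g(18,2)=35190 g(18,4)=13260
t=19: g(19,-19)=1 g(19,-17)=19 g(19,-15)=171 g(19,-13)=969 g(19,-11)=3876 g(19,-9)=11627 g(19,-7)=27113 g(19,-5)=50217 g(19,-3)=74613 g(19,-1)=88502 g(19,1)=80750 g(19,3)=48450
t=20: g(20,-20)=1 g(20,-18)=20 g(20,-16)=190 g(20,-14)=1140 g(20,-12)=4845 g(20,-10)=15503 g(20,-8)=38740 g(20,-6)=77330 g(20,-4)=124830 g(20,-2)=163115 g(20,0)=169252 g(20,2)=129200 g(20,4)=48450
t=21: g(21,-21)=1 g(21,-19)=21 g(21,-17)=210 g(21,-15)=1330 g(21,-13)=5985 g(21,-11)=20348 g(21,-9)=54243 g(21,-7)=116070 g(21,-5)=202160 g(21,-3)=287945 g(21,-1)=332367 g(21,1)=298452 g(21,3)=177650
Paths never hitting 5: Σ_s g(21,s) = 1496782
Paths hitting 5: 2^21 - 1496782 = 600370
P = 600370/2097152 = 300185/1048576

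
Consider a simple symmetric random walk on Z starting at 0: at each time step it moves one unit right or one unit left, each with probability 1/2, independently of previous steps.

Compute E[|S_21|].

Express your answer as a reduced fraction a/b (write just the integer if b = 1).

S_21 takes values m ≡ 1 (mod 2) with |m| ≤ 21; P(S_21=m) = C(21,(21+m)/2)/2^21.
Total paths: 2^21 = 2097152
Distribution: P(S=-21)=1/2097152, P(S=-19)=21/2097152, P(S=-17)=210/2097152, P(S=-15)=1330/2097152, P(S=-13)=5985/2097152, P(S=-11)=20349/2097152, P(S=-9)=54264/2097152, P(S=-7)=116280/2097152, P(S=-5)=203490/2097152, P(S=-3)=293930/2097152, P(S=-1)=352716/2097152, P(S=1)=352716/2097152, P(S=3)=293930/2097152, P(S=5)=203490/2097152, P(S=7)=116280/2097152, P(S=9)=54264/2097152, P(S=11)=20349/2097152, P(S=13)=5985/2097152, P(S=15)=1330/2097152, P(S=17)=210/2097152, P(S=19)=21/2097152, P(S=21)=1/2097152
E[|S_21|] = Σ_m |m|·P(S_21=m) = 7759752/2097152 = 969969/262144

Answer: 969969/262144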